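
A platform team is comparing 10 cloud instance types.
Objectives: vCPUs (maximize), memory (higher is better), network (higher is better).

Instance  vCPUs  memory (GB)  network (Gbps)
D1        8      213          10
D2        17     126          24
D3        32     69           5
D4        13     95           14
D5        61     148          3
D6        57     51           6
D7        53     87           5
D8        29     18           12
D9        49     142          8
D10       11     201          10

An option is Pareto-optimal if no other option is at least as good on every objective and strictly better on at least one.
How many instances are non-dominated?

D1: not dominated (best memory).
D2: not dominated (best network).
D3: dominated by D7 (vCPUs 53≥32, memory 87≥69, network 5≥5).
D4: dominated by D2 (vCPUs 17≥13, memory 126≥95, network 24≥14).
D5: not dominated (best vCPUs).
D6: not dominated.
D7: not dominated.
D8: not dominated.
D9: not dominated.
D10: not dominated.
Pareto-optimal: D1, D2, D5, D6, D7, D8, D9, D10 → 8.

8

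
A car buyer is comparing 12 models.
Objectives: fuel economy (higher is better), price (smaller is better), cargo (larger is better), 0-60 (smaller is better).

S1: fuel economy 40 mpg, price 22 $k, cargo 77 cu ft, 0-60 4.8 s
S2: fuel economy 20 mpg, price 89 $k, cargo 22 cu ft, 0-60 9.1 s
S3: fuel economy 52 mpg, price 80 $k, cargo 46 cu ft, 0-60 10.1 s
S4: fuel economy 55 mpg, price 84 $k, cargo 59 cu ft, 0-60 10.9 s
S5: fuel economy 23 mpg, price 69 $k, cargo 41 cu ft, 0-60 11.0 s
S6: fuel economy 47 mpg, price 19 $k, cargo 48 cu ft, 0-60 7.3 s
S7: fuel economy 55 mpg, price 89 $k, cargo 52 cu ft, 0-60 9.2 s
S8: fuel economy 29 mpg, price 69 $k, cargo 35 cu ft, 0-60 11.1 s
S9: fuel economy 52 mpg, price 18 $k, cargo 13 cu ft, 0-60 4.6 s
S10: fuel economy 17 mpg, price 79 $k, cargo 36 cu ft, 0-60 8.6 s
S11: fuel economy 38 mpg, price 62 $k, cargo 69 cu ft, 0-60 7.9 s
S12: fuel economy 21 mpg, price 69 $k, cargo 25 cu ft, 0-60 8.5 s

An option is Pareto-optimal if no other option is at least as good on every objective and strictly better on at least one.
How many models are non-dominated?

6

S1: not dominated (best cargo).
S2: dominated by S1 (fuel economy 40≥20, price 22≤89, cargo 77≥22, 0-60 4.8≤9.1).
S3: not dominated.
S4: not dominated.
S5: dominated by S1 (fuel economy 40≥23, price 22≤69, cargo 77≥41, 0-60 4.8≤11.0).
S6: not dominated.
S7: not dominated.
S8: dominated by S1 (fuel economy 40≥29, price 22≤69, cargo 77≥35, 0-60 4.8≤11.1).
S9: not dominated (best price).
S10: dominated by S1 (fuel economy 40≥17, price 22≤79, cargo 77≥36, 0-60 4.8≤8.6).
S11: dominated by S1 (fuel economy 40≥38, price 22≤62, cargo 77≥69, 0-60 4.8≤7.9).
S12: dominated by S1 (fuel economy 40≥21, price 22≤69, cargo 77≥25, 0-60 4.8≤8.5).
Pareto-optimal: S1, S3, S4, S6, S7, S9 → 6.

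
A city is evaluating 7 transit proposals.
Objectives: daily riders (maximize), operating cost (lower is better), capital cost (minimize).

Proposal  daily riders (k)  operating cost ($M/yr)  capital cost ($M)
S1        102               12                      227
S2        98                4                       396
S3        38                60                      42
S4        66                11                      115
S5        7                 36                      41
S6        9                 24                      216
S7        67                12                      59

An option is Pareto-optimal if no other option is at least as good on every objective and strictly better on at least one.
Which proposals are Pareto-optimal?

S1, S2, S3, S4, S5, S7

S1: not dominated (best daily riders).
S2: not dominated (best operating cost).
S3: not dominated.
S4: not dominated.
S5: not dominated (best capital cost).
S6: dominated by S4 (daily riders 66≥9, operating cost 11≤24, capital cost 115≤216).
S7: not dominated.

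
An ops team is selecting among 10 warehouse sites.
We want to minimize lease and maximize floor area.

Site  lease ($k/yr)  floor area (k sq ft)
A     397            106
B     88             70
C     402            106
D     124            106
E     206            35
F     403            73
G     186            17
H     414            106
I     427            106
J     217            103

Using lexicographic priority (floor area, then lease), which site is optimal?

D

First maximize floor area: best is 106, kept {A, C, D, H, I}.
Then minimize lease: best is 124, kept {D}.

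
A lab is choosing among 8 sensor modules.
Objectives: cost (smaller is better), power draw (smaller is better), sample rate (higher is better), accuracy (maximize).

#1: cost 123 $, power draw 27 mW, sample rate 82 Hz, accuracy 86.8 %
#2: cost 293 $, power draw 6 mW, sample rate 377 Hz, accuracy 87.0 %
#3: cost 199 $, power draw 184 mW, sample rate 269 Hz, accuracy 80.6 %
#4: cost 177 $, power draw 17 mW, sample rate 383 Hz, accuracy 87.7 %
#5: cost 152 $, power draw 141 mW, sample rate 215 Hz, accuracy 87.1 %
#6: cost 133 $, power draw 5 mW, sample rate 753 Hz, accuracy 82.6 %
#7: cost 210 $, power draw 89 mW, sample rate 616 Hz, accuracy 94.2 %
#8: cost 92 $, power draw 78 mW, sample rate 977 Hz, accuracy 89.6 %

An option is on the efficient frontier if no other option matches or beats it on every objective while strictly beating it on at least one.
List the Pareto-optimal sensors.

#1, #2, #4, #6, #7, #8

#1: not dominated.
#2: not dominated.
#3: dominated by #4 (cost 177≤199, power draw 17≤184, sample rate 383≥269, accuracy 87.7≥80.6).
#4: not dominated.
#5: dominated by #8 (cost 92≤152, power draw 78≤141, sample rate 977≥215, accuracy 89.6≥87.1).
#6: not dominated (best power draw).
#7: not dominated (best accuracy).
#8: not dominated (best cost).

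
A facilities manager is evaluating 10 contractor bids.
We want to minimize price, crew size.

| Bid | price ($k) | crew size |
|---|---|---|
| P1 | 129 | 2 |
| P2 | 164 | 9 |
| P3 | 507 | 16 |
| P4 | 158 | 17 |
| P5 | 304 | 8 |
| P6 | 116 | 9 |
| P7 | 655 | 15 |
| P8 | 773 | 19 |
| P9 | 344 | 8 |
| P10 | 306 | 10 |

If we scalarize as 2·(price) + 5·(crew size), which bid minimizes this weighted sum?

P1: 2·129 + 5·2 = 268
P2: 2·164 + 5·9 = 373
P3: 2·507 + 5·16 = 1094
P4: 2·158 + 5·17 = 401
P5: 2·304 + 5·8 = 648
P6: 2·116 + 5·9 = 277
P7: 2·655 + 5·15 = 1385
P8: 2·773 + 5·19 = 1641
P9: 2·344 + 5·8 = 728
P10: 2·306 + 5·10 = 662
Lowest: P1 at 268.

P1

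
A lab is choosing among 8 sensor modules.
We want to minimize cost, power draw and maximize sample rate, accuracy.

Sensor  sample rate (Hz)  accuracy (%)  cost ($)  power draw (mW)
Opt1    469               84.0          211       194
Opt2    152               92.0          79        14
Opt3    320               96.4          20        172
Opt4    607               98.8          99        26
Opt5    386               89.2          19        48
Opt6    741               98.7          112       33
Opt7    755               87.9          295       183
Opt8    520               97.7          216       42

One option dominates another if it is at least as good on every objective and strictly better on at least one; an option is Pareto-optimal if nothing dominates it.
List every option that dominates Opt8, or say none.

Opt4: sample rate 607≥520, accuracy 98.8≥97.7, cost 99≤216, power draw 26≤42 — dominates Opt8.
Opt6: sample rate 741≥520, accuracy 98.7≥97.7, cost 112≤216, power draw 33≤42 — dominates Opt8.
Others (Opt1, Opt2, Opt3, Opt5, Opt7) are each worse than Opt8 on at least one objective.

Opt4, Opt6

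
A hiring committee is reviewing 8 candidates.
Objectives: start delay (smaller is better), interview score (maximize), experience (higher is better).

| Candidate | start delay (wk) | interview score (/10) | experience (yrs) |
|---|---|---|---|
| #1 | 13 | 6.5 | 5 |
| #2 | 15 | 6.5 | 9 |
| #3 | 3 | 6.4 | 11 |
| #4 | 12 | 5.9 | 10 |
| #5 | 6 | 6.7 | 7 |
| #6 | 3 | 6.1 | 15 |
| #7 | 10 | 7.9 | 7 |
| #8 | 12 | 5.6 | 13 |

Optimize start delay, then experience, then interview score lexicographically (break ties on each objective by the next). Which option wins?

First minimize start delay: best is 3, kept {#3, #6}.
Then maximize experience: best is 15, kept {#6}.

#6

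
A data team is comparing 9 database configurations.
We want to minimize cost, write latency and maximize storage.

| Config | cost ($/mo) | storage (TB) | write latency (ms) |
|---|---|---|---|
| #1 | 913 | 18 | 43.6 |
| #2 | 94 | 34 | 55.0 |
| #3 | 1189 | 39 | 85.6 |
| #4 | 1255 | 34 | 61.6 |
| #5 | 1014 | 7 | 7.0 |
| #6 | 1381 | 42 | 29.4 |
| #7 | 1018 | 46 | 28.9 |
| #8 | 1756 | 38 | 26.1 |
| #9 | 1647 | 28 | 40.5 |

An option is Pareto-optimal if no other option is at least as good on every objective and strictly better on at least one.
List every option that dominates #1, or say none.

#2: worse on write latency (55.0 vs 43.6).
#3: worse on cost (1189 vs 913).
#4: worse on cost (1255 vs 913).
#5: worse on cost (1014 vs 913).
#6: worse on cost (1381 vs 913).
#7: worse on cost (1018 vs 913).
#8: worse on cost (1756 vs 913).
#9: worse on cost (1647 vs 913).
No option dominates #1.

none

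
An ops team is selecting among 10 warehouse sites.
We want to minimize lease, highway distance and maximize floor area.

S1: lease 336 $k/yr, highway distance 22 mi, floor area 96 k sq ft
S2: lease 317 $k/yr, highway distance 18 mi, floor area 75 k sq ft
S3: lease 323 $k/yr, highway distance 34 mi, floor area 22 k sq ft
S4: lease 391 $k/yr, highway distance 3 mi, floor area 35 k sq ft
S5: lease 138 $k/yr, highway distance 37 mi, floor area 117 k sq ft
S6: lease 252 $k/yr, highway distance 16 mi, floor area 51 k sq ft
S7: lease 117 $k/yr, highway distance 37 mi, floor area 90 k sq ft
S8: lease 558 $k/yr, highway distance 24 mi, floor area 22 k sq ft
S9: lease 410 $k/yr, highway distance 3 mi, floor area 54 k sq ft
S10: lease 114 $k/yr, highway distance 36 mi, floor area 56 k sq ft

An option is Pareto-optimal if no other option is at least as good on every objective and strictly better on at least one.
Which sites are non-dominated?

S1, S2, S4, S5, S6, S7, S9, S10

S1: not dominated.
S2: not dominated.
S3: dominated by S2 (lease 317≤323, highway distance 18≤34, floor area 75≥22).
S4: not dominated.
S5: not dominated (best floor area).
S6: not dominated.
S7: not dominated.
S8: dominated by S1 (lease 336≤558, highway distance 22≤24, floor area 96≥22).
S9: not dominated.
S10: not dominated (best lease).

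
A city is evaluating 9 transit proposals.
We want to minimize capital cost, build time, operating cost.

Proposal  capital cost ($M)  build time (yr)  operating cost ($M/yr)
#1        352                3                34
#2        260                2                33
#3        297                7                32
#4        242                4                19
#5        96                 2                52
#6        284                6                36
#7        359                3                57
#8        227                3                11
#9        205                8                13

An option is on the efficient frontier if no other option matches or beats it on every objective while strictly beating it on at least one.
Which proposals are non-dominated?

#1: dominated by #2 (capital cost 260≤352, build time 2≤3, operating cost 33≤34).
#2: not dominated.
#3: dominated by #4 (capital cost 242≤297, build time 4≤7, operating cost 19≤32).
#4: dominated by #8 (capital cost 227≤242, build time 3≤4, operating cost 11≤19).
#5: not dominated (best capital cost).
#6: dominated by #2 (capital cost 260≤284, build time 2≤6, operating cost 33≤36).
#7: dominated by #1 (capital cost 352≤359, build time 3≤3, operating cost 34≤57).
#8: not dominated (best operating cost).
#9: not dominated.

#2, #5, #8, #9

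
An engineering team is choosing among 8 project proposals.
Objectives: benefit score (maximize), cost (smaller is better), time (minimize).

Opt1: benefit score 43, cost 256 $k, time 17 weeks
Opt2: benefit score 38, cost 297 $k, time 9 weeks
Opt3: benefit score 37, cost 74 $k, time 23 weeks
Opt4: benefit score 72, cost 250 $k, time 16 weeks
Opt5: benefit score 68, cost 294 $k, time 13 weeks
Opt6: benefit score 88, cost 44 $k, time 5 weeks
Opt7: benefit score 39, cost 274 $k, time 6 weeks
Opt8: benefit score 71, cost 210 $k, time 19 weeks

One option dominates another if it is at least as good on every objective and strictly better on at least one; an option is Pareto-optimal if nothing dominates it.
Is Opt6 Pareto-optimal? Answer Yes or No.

Opt1: worse on benefit score (43 vs 88).
Opt2: worse on benefit score (38 vs 88).
Opt3: worse on benefit score (37 vs 88).
Opt4: worse on benefit score (72 vs 88).
Opt5: worse on benefit score (68 vs 88).
Opt7: worse on benefit score (39 vs 88).
Opt8: worse on benefit score (71 vs 88).
No option is at least as good as Opt6 on every objective and strictly better on one.

Yes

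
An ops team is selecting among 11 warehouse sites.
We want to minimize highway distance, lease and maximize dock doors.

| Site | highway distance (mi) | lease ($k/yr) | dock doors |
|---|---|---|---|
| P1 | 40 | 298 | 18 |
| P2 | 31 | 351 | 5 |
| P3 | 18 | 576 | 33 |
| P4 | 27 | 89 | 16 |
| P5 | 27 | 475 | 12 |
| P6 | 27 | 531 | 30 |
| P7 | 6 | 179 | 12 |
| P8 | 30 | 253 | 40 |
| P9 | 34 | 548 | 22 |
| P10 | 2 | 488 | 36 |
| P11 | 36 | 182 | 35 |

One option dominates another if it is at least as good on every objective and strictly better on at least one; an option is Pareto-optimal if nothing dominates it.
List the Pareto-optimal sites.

P4, P7, P8, P10, P11

P1: dominated by P8 (highway distance 30≤40, lease 253≤298, dock doors 40≥18).
P2: dominated by P4 (highway distance 27≤31, lease 89≤351, dock doors 16≥5).
P3: dominated by P10 (highway distance 2≤18, lease 488≤576, dock doors 36≥33).
P4: not dominated (best lease).
P5: dominated by P4 (highway distance 27≤27, lease 89≤475, dock doors 16≥12).
P6: dominated by P10 (highway distance 2≤27, lease 488≤531, dock doors 36≥30).
P7: not dominated.
P8: not dominated (best dock doors).
P9: dominated by P6 (highway distance 27≤34, lease 531≤548, dock doors 30≥22).
P10: not dominated (best highway distance).
P11: not dominated.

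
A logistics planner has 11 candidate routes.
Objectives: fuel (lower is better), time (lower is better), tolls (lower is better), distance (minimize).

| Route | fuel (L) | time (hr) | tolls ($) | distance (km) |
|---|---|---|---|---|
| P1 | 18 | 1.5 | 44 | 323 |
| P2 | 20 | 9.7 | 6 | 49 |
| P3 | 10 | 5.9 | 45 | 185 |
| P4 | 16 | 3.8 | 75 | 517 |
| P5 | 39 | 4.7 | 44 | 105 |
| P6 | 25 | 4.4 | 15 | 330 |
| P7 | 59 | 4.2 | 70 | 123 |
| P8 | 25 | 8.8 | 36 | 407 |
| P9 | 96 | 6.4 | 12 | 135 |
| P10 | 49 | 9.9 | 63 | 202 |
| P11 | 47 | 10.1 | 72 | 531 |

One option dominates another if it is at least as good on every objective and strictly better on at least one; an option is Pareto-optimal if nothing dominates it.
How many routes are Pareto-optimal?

8

P1: not dominated (best time).
P2: not dominated (best tolls).
P3: not dominated (best fuel).
P4: not dominated.
P5: not dominated.
P6: not dominated.
P7: not dominated.
P8: dominated by P6 (fuel 25≤25, time 4.4≤8.8, tolls 15≤36, distance 330≤407).
P9: not dominated.
P10: dominated by P2 (fuel 20≤49, time 9.7≤9.9, tolls 6≤63, distance 49≤202).
P11: dominated by P1 (fuel 18≤47, time 1.5≤10.1, tolls 44≤72, distance 323≤531).
Pareto-optimal: P1, P2, P3, P4, P5, P6, P7, P9 → 8.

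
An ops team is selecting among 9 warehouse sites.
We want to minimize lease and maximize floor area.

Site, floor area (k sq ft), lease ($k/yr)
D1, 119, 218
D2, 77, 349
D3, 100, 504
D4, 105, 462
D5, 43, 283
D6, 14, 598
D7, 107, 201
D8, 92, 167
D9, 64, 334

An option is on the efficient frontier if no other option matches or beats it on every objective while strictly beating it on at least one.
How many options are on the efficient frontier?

D1: not dominated (best floor area).
D2: dominated by D1 (floor area 119≥77, lease 218≤349).
D3: dominated by D1 (floor area 119≥100, lease 218≤504).
D4: dominated by D1 (floor area 119≥105, lease 218≤462).
D5: dominated by D1 (floor area 119≥43, lease 218≤283).
D6: dominated by D1 (floor area 119≥14, lease 218≤598).
D7: not dominated.
D8: not dominated (best lease).
D9: dominated by D1 (floor area 119≥64, lease 218≤334).
Pareto-optimal: D1, D7, D8 → 3.

3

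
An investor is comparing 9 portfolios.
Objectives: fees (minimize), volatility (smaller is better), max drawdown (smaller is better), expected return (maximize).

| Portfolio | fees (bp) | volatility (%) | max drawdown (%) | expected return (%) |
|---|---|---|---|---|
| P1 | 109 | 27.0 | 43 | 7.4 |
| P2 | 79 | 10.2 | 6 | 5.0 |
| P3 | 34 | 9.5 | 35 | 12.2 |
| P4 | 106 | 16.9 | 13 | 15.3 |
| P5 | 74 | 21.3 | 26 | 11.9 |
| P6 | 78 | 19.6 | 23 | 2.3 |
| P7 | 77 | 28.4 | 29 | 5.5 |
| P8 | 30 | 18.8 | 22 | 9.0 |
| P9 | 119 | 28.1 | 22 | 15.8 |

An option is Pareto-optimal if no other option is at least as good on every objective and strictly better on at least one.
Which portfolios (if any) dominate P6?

P8: fees 30≤78, volatility 18.8≤19.6, max drawdown 22≤23, expected return 9.0≥2.3 — dominates P6.
Others (P1, P2, P3, P4, P5, P7, P9) are each worse than P6 on at least one objective.

P8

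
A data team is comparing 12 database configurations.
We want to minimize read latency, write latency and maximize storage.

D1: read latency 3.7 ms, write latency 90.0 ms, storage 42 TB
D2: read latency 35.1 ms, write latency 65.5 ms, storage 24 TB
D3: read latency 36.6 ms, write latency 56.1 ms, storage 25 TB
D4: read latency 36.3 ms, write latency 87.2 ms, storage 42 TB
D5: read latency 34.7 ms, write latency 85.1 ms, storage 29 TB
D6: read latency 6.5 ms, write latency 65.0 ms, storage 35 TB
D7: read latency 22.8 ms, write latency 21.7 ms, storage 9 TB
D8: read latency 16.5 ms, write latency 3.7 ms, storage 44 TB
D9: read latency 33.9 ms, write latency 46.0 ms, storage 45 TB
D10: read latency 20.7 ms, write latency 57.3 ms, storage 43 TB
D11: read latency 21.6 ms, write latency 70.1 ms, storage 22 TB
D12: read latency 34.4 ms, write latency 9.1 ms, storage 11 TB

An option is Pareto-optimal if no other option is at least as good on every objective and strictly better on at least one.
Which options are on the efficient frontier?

D1: not dominated (best read latency).
D2: dominated by D6 (read latency 6.5≤35.1, write latency 65.0≤65.5, storage 35≥24).
D3: dominated by D8 (read latency 16.5≤36.6, write latency 3.7≤56.1, storage 44≥25).
D4: dominated by D8 (read latency 16.5≤36.3, write latency 3.7≤87.2, storage 44≥42).
D5: dominated by D6 (read latency 6.5≤34.7, write latency 65.0≤85.1, storage 35≥29).
D6: not dominated.
D7: dominated by D8 (read latency 16.5≤22.8, write latency 3.7≤21.7, storage 44≥9).
D8: not dominated (best write latency).
D9: not dominated (best storage).
D10: dominated by D8 (read latency 16.5≤20.7, write latency 3.7≤57.3, storage 44≥43).
D11: dominated by D6 (read latency 6.5≤21.6, write latency 65.0≤70.1, storage 35≥22).
D12: dominated by D8 (read latency 16.5≤34.4, write latency 3.7≤9.1, storage 44≥11).

D1, D6, D8, D9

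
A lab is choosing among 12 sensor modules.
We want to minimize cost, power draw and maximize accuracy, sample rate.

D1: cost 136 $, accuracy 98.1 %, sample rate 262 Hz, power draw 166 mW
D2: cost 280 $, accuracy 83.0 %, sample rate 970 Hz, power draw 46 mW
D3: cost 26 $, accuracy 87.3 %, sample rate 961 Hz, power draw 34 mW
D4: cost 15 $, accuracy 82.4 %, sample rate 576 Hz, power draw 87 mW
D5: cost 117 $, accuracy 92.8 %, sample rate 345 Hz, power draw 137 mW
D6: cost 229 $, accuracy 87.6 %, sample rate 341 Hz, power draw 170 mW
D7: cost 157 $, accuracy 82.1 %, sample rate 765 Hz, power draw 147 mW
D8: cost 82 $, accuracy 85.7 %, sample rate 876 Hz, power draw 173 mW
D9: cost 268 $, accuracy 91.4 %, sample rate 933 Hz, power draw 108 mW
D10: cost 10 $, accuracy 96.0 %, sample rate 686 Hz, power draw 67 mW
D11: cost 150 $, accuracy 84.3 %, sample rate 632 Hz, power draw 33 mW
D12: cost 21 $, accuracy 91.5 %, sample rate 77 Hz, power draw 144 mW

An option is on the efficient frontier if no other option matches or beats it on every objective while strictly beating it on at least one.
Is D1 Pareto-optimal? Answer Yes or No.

D2: worse on cost (280 vs 136).
D3: worse on accuracy (87.3 vs 98.1).
D4: worse on accuracy (82.4 vs 98.1).
D5: worse on accuracy (92.8 vs 98.1).
D6: worse on cost (229 vs 136).
D7: worse on cost (157 vs 136).
D8: worse on accuracy (85.7 vs 98.1).
D9: worse on cost (268 vs 136).
D10: worse on accuracy (96.0 vs 98.1).
D11: worse on cost (150 vs 136).
D12: worse on accuracy (91.5 vs 98.1).
No option is at least as good as D1 on every objective and strictly better on one.

Yes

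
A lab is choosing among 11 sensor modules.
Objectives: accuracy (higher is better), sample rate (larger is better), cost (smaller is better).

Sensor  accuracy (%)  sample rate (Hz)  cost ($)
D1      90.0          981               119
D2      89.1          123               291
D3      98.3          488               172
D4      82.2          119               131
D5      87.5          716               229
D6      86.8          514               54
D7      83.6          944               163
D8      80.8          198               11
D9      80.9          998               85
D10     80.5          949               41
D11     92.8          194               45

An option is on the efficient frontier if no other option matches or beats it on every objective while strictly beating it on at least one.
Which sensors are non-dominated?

D1: not dominated.
D2: dominated by D1 (accuracy 90.0≥89.1, sample rate 981≥123, cost 119≤291).
D3: not dominated (best accuracy).
D4: dominated by D1 (accuracy 90.0≥82.2, sample rate 981≥119, cost 119≤131).
D5: dominated by D1 (accuracy 90.0≥87.5, sample rate 981≥716, cost 119≤229).
D6: not dominated.
D7: dominated by D1 (accuracy 90.0≥83.6, sample rate 981≥944, cost 119≤163).
D8: not dominated (best cost).
D9: not dominated (best sample rate).
D10: not dominated.
D11: not dominated.

D1, D3, D6, D8, D9, D10, D11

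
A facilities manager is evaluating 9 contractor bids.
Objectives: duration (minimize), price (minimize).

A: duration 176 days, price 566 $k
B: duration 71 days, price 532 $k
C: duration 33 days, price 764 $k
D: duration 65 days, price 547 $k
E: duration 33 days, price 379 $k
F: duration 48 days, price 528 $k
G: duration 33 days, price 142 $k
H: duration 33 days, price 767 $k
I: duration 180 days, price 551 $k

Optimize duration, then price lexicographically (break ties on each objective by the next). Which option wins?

G

First minimize duration: best is 33, kept {C, E, G, H}.
Then minimize price: best is 142, kept {G}.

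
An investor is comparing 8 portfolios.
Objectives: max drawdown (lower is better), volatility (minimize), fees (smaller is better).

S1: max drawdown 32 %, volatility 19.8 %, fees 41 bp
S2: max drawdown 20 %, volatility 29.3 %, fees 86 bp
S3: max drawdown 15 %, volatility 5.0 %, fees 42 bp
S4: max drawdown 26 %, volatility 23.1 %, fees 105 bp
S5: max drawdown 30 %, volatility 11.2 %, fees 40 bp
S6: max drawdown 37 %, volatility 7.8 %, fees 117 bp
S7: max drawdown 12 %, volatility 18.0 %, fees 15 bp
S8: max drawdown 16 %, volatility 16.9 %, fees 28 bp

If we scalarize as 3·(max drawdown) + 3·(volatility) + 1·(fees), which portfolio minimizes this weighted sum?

S3

S1: 3·32 + 3·19.8 + 1·41 = 196.4
S2: 3·20 + 3·29.3 + 1·86 = 233.9
S3: 3·15 + 3·5.0 + 1·42 = 102.0
S4: 3·26 + 3·23.1 + 1·105 = 252.3
S5: 3·30 + 3·11.2 + 1·40 = 163.6
S6: 3·37 + 3·7.8 + 1·117 = 251.4
S7: 3·12 + 3·18.0 + 1·15 = 105.0
S8: 3·16 + 3·16.9 + 1·28 = 126.7
Lowest: S3 at 102.0.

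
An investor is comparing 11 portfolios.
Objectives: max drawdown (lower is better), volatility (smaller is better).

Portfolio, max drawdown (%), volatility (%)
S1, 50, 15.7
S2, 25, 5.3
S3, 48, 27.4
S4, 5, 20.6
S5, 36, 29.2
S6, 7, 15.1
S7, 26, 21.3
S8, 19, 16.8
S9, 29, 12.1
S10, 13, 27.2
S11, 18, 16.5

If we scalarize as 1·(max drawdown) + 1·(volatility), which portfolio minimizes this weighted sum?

S1: 1·50 + 1·15.7 = 65.7
S2: 1·25 + 1·5.3 = 30.3
S3: 1·48 + 1·27.4 = 75.4
S4: 1·5 + 1·20.6 = 25.6
S5: 1·36 + 1·29.2 = 65.2
S6: 1·7 + 1·15.1 = 22.1
S7: 1·26 + 1·21.3 = 47.3
S8: 1·19 + 1·16.8 = 35.8
S9: 1·29 + 1·12.1 = 41.1
S10: 1·13 + 1·27.2 = 40.2
S11: 1·18 + 1·16.5 = 34.5
Lowest: S6 at 22.1.

S6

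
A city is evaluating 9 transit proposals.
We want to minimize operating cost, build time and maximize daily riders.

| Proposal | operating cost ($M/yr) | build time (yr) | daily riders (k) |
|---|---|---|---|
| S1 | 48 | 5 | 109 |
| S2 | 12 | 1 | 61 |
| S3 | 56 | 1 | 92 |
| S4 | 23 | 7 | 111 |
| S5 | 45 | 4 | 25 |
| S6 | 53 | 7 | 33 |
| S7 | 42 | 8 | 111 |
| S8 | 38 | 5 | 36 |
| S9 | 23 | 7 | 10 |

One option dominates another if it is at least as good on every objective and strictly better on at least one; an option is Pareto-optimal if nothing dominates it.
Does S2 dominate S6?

S2 vs S6: operating cost 12≤53, build time 1≤7, daily riders 61≥33 — S2 is at least as good on every objective with at least one strict improvement.

Yes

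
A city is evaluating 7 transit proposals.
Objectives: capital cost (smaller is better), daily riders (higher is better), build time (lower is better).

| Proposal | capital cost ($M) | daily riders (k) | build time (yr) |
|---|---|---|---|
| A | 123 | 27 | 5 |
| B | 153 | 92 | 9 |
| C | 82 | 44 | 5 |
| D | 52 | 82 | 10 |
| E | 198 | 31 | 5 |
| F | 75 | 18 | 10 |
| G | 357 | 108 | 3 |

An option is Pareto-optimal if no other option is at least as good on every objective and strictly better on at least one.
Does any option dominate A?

Yes

C vs A: capital cost 82≤123, daily riders 44≥27, build time 5≤5 — C is at least as good on every objective and strictly better on at least one, so C dominates A.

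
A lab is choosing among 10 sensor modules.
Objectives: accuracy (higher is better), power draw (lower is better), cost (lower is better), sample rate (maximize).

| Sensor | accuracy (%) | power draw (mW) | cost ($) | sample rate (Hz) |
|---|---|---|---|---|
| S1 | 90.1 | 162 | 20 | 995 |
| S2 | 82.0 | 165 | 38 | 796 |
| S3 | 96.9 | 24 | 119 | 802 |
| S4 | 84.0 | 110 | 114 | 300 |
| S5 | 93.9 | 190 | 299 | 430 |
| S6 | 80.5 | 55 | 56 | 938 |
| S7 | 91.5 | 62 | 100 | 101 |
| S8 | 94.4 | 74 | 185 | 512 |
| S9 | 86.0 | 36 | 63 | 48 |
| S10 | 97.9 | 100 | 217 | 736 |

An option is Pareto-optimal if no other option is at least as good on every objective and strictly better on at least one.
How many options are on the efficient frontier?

S1: not dominated (best cost).
S2: dominated by S1 (accuracy 90.1≥82.0, power draw 162≤165, cost 20≤38, sample rate 995≥796).
S3: not dominated (best power draw).
S4: not dominated.
S5: dominated by S3 (accuracy 96.9≥93.9, power draw 24≤190, cost 119≤299, sample rate 802≥430).
S6: not dominated.
S7: not dominated.
S8: dominated by S3 (accuracy 96.9≥94.4, power draw 24≤74, cost 119≤185, sample rate 802≥512).
S9: not dominated.
S10: not dominated (best accuracy).
Pareto-optimal: S1, S3, S4, S6, S7, S9, S10 → 7.

7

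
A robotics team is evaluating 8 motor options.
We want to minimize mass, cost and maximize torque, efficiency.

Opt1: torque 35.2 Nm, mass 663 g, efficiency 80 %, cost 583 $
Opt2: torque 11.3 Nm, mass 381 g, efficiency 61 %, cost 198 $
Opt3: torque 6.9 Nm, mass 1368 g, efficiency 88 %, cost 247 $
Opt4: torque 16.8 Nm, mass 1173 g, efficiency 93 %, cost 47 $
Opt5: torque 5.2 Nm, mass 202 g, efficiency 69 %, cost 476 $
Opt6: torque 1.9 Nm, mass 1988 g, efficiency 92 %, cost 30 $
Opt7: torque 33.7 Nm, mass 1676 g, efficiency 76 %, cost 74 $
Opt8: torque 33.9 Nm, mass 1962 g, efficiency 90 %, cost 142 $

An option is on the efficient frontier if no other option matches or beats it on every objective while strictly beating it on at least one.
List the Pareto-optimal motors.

Opt1: not dominated (best torque).
Opt2: not dominated.
Opt3: dominated by Opt4 (torque 16.8≥6.9, mass 1173≤1368, efficiency 93≥88, cost 47≤247).
Opt4: not dominated (best efficiency).
Opt5: not dominated (best mass).
Opt6: not dominated (best cost).
Opt7: not dominated.
Opt8: not dominated.

Opt1, Opt2, Opt4, Opt5, Opt6, Opt7, Opt8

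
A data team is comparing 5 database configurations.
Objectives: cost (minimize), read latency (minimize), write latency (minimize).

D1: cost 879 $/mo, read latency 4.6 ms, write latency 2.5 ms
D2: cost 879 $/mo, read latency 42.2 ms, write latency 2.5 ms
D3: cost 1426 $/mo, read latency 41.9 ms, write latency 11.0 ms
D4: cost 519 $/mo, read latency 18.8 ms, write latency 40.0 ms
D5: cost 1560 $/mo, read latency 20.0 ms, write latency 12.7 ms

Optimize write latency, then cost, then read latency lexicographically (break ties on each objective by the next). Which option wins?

D1

First minimize write latency: best is 2.5, kept {D1, D2}.
Then minimize cost: best is 879, kept {D1, D2}.
Then minimize read latency: best is 4.6, kept {D1}.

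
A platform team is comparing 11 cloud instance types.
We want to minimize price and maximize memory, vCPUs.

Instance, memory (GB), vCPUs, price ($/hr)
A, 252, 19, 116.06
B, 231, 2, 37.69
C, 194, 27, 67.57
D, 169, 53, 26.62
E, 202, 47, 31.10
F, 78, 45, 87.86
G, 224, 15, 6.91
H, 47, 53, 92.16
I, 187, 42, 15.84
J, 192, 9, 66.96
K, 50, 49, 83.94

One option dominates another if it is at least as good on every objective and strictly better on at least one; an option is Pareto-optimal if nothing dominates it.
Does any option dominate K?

Yes

D vs K: memory 169≥50, vCPUs 53≥49, price 26.62≤83.94 — D is at least as good on every objective and strictly better on at least one, so D dominates K.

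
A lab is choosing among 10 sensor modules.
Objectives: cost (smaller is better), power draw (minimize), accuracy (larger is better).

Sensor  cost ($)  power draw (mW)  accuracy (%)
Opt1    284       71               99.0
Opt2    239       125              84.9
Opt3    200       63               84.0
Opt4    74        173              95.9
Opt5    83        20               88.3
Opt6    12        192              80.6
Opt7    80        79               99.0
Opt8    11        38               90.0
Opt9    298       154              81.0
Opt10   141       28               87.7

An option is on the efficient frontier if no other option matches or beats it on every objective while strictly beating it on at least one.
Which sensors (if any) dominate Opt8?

Opt1: worse on cost (284 vs 11).
Opt2: worse on cost (239 vs 11).
Opt3: worse on cost (200 vs 11).
Opt4: worse on cost (74 vs 11).
Opt5: worse on cost (83 vs 11).
Opt6: worse on cost (12 vs 11).
Opt7: worse on cost (80 vs 11).
Opt9: worse on cost (298 vs 11).
Opt10: worse on cost (141 vs 11).
No option dominates Opt8.

none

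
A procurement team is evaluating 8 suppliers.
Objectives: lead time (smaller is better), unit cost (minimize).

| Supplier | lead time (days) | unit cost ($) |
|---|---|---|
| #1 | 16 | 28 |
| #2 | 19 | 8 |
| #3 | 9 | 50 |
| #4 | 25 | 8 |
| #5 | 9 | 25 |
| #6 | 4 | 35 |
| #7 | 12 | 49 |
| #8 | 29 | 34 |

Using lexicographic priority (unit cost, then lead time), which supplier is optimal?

#2

First minimize unit cost: best is 8, kept {#2, #4}.
Then minimize lead time: best is 19, kept {#2}.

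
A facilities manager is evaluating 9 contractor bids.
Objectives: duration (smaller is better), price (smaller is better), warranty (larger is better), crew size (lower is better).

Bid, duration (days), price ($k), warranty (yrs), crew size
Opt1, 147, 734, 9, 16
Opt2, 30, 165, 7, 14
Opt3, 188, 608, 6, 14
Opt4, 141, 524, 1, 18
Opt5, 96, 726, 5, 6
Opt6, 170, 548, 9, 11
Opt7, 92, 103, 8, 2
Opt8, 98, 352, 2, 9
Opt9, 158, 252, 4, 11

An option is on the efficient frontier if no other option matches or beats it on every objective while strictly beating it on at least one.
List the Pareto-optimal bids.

Opt1: not dominated.
Opt2: not dominated (best duration).
Opt3: dominated by Opt2 (duration 30≤188, price 165≤608, warranty 7≥6, crew size 14≤14).
Opt4: dominated by Opt2 (duration 30≤141, price 165≤524, warranty 7≥1, crew size 14≤18).
Opt5: dominated by Opt7 (duration 92≤96, price 103≤726, warranty 8≥5, crew size 2≤6).
Opt6: not dominated.
Opt7: not dominated (best price).
Opt8: dominated by Opt7 (duration 92≤98, price 103≤352, warranty 8≥2, crew size 2≤9).
Opt9: dominated by Opt7 (duration 92≤158, price 103≤252, warranty 8≥4, crew size 2≤11).

Opt1, Opt2, Opt6, Opt7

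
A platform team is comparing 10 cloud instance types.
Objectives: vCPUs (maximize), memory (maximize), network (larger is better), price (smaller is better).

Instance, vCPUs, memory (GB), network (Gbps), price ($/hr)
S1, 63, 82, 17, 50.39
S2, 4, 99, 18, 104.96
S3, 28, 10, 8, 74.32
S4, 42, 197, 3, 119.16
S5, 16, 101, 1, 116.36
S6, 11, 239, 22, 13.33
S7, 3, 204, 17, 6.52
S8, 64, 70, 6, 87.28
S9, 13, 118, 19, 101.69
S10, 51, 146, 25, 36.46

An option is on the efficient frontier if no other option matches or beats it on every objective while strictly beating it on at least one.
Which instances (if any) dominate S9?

S10: vCPUs 51≥13, memory 146≥118, network 25≥19, price 36.46≤101.69 — dominates S9.
Others (S1, S2, S3, S4, S5, S6, S7, S8) are each worse than S9 on at least one objective.

S10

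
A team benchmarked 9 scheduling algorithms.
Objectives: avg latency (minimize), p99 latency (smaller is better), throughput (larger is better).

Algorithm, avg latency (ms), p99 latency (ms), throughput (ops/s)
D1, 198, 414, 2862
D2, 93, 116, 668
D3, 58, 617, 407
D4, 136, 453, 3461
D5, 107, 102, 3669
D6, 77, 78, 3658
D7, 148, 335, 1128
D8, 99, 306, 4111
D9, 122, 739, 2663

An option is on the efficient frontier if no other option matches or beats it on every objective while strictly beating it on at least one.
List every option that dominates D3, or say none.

none

D1: worse on avg latency (198 vs 58).
D2: worse on avg latency (93 vs 58).
D4: worse on avg latency (136 vs 58).
D5: worse on avg latency (107 vs 58).
D6: worse on avg latency (77 vs 58).
D7: worse on avg latency (148 vs 58).
D8: worse on avg latency (99 vs 58).
D9: worse on avg latency (122 vs 58).
No option dominates D3.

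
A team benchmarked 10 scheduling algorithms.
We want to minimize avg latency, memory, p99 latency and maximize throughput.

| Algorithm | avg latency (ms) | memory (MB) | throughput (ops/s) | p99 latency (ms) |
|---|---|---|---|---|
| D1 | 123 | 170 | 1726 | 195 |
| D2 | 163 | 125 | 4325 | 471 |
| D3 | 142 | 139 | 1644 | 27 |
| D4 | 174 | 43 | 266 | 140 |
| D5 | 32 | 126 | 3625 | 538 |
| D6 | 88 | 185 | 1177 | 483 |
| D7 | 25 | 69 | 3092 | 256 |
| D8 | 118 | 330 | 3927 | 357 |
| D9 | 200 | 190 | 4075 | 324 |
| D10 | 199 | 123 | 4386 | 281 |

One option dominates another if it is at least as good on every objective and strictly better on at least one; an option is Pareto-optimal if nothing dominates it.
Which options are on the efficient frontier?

D1: not dominated.
D2: not dominated.
D3: not dominated (best p99 latency).
D4: not dominated (best memory).
D5: not dominated.
D6: dominated by D7 (avg latency 25≤88, memory 69≤185, throughput 3092≥1177, p99 latency 256≤483).
D7: not dominated (best avg latency).
D8: not dominated.
D9: dominated by D10 (avg latency 199≤200, memory 123≤190, throughput 4386≥4075, p99 latency 281≤324).
D10: not dominated (best throughput).

D1, D2, D3, D4, D5, D7, D8, D10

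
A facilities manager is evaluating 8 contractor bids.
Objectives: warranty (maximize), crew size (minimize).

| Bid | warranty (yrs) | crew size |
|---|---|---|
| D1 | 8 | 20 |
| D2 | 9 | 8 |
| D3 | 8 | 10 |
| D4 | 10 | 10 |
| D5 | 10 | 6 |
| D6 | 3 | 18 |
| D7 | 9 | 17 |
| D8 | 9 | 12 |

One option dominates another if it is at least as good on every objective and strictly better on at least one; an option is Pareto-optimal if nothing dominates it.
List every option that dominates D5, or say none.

none

D1: worse on warranty (8 vs 10).
D2: worse on warranty (9 vs 10).
D3: worse on warranty (8 vs 10).
D4: worse on crew size (10 vs 6).
D6: worse on warranty (3 vs 10).
D7: worse on warranty (9 vs 10).
D8: worse on warranty (9 vs 10).
No option dominates D5.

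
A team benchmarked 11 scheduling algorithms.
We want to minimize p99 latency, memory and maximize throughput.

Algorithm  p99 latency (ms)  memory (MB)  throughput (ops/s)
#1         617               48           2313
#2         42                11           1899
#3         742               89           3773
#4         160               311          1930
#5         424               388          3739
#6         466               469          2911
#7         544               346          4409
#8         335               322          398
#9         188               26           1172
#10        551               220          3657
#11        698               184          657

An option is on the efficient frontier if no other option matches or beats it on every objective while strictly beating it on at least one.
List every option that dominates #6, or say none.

#5

#5: p99 latency 424≤466, memory 388≤469, throughput 3739≥2911 — dominates #6.
Others (#1, #2, #3, #4, #7, #8, #9, #10, #11) are each worse than #6 on at least one objective.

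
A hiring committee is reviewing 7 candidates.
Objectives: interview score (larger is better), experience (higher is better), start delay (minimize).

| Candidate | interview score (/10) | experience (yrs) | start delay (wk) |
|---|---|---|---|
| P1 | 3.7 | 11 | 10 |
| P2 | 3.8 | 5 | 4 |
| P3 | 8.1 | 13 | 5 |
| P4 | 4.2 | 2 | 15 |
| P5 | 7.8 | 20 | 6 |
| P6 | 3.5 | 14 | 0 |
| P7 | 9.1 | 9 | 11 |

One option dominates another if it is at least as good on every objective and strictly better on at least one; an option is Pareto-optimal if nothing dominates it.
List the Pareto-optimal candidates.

P2, P3, P5, P6, P7

P1: dominated by P3 (interview score 8.1≥3.7, experience 13≥11, start delay 5≤10).
P2: not dominated.
P3: not dominated.
P4: dominated by P3 (interview score 8.1≥4.2, experience 13≥2, start delay 5≤15).
P5: not dominated (best experience).
P6: not dominated (best start delay).
P7: not dominated (best interview score).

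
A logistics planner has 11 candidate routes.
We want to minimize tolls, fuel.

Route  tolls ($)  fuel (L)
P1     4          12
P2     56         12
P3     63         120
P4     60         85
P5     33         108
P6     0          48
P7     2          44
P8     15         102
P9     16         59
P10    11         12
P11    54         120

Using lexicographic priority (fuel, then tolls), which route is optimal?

First minimize fuel: best is 12, kept {P1, P2, P10}.
Then minimize tolls: best is 4, kept {P1}.

P1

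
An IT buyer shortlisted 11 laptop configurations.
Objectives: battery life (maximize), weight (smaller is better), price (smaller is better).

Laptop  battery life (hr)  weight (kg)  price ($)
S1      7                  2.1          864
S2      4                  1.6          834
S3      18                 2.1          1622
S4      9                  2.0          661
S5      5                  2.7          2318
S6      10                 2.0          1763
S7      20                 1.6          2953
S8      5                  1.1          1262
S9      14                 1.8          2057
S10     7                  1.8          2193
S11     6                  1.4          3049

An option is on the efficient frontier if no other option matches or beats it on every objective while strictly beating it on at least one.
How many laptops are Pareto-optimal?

8

S1: dominated by S4 (battery life 9≥7, weight 2.0≤2.1, price 661≤864).
S2: not dominated.
S3: not dominated.
S4: not dominated (best price).
S5: dominated by S1 (battery life 7≥5, weight 2.1≤2.7, price 864≤2318).
S6: not dominated.
S7: not dominated (best battery life).
S8: not dominated (best weight).
S9: not dominated.
S10: dominated by S9 (battery life 14≥7, weight 1.8≤1.8, price 2057≤2193).
S11: not dominated.
Pareto-optimal: S2, S3, S4, S6, S7, S8, S9, S11 → 8.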